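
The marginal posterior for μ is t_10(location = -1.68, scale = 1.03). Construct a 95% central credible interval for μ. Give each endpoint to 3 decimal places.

The t_10 distribution is symmetric; the 95% interval is -1.68 ± t·1.03 with t_{0.975,10} = 2.228.
Half-width: 2.228 × 1.03 = 2.295.
-1.68 − 2.295 = -3.975; -1.68 + 2.295 = 0.615.

[-3.975, 0.615]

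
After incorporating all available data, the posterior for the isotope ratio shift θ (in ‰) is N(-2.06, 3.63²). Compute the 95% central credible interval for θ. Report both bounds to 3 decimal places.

[-9.175, 5.055]

The posterior is symmetric, so the 95% equal-tailed interval is θ = -2.06 ± z·3.63 with z = 1.960.
Half-width: 1.960 × 3.63 = 7.115.
-2.06 − 7.115 = -9.175; -2.06 + 7.115 = 5.055.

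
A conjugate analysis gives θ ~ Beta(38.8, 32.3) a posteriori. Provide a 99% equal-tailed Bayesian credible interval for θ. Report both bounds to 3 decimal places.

Posterior: Beta(38.8, 32.3).
Equal-tailed 99% interval: the 0.005 and 0.995 quantiles of Beta(38.8, 32.3).
Posterior mean ≈ 0.546, SD ≈ 0.059; a Normal approximation gives roughly [0.395, 0.697].
Exact: F⁻¹(0.005) = 0.394; F⁻¹(0.995) = 0.692.

[0.394, 0.692]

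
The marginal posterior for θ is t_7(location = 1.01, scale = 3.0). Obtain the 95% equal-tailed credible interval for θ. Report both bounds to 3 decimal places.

[-6.084, 8.104]

The t_7 distribution is symmetric; the 95% interval is 1.01 ± t·3.0 with t_{0.975,7} = 2.365.
Half-width: 2.365 × 3.0 = 7.094.
1.01 − 7.094 = -6.084; 1.01 + 7.094 = 8.104.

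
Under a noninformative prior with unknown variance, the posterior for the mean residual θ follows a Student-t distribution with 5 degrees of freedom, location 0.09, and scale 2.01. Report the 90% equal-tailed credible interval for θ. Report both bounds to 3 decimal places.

The t_5 distribution is symmetric; the 90% interval is 0.09 ± t·2.01 with t_{0.95,5} = 2.015.
Half-width: 2.015 × 2.01 = 4.050.
0.09 − 4.050 = -3.960; 0.09 + 4.050 = 4.140.

[-3.960, 4.140]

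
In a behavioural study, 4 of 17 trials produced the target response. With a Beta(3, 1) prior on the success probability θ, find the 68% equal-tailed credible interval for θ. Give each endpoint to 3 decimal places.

[0.232, 0.435]

Posterior: Beta(3+4, 1+13) = Beta(7, 14).
Equal-tailed 68% interval: the 0.16 and 0.84 quantiles of Beta(7, 14).
Posterior mean ≈ 0.333, SD ≈ 0.101; a Normal approximation gives roughly [0.233, 0.433].
Exact: F⁻¹(0.16) = 0.232; F⁻¹(0.84) = 0.435.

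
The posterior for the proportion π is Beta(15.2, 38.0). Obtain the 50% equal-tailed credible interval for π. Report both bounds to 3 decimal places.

[0.243, 0.326]

Posterior: Beta(15.2, 38.0).
Equal-tailed 50% interval: the 0.25 and 0.75 quantiles of Beta(15.2, 38.0).
Posterior mean ≈ 0.286, SD ≈ 0.061; a Normal approximation gives roughly [0.244, 0.327].
Exact: F⁻¹(0.25) = 0.243; F⁻¹(0.75) = 0.326.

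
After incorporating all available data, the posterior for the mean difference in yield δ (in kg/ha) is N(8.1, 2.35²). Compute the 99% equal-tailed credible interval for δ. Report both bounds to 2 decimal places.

The posterior is symmetric, so the 99% equal-tailed interval is δ = 8.1 ± z·2.35 with z = 2.576.
Half-width: 2.576 × 2.35 = 6.05.
8.1 − 6.05 = 2.05; 8.1 + 6.05 = 14.15.

[2.05, 14.15]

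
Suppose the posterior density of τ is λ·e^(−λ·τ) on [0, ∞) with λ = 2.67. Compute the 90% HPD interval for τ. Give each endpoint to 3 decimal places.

The exponential density is strictly decreasing on [0, ∞), so the HPD interval is anchored at 0: [0, q] with P(τ ≤ q) = 0.90.
q = −ln(1 − 0.90) / 2.67 = 2.3026 / 2.67 = 0.862.

[0.000, 0.862]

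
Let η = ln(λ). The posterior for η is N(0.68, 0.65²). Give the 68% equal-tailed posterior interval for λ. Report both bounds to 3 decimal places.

[1.034, 3.767]

On the log scale the 68% interval is 0.68 ± 0.994 × 0.65 = [0.0336, 1.3264].
Exponentiate: [e^0.0336, e^1.3264] = [1.034, 3.767].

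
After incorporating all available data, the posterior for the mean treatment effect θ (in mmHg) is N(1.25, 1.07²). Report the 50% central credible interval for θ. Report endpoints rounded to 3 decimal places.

The posterior is symmetric, so the 50% equal-tailed interval is θ = 1.25 ± z·1.07 with z = 0.674.
Half-width: 0.674 × 1.07 = 0.722.
1.25 − 0.722 = 0.528; 1.25 + 0.722 = 1.972.

[0.528, 1.972]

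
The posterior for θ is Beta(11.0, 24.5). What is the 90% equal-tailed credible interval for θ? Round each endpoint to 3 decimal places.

[0.190, 0.442]

Posterior: Beta(11.0, 24.5).
Equal-tailed 90% interval: the 0.05 and 0.95 quantiles of Beta(11.0, 24.5).
Posterior mean ≈ 0.310, SD ≈ 0.077; a Normal approximation gives roughly [0.184, 0.436].
Exact: F⁻¹(0.05) = 0.190; F⁻¹(0.95) = 0.442.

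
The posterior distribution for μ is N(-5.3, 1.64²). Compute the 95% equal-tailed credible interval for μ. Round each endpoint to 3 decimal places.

The posterior is symmetric, so the 95% equal-tailed interval is μ = -5.3 ± z·1.64 with z = 1.960.
Half-width: 1.960 × 1.64 = 3.214.
-5.3 − 3.214 = -8.514; -5.3 + 3.214 = -2.086.

[-8.514, -2.086]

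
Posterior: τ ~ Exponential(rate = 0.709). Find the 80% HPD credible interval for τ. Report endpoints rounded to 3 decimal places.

[0.000, 2.270]

The exponential density is strictly decreasing on [0, ∞), so the HPD interval is anchored at 0: [0, q] with P(τ ≤ q) = 0.80.
q = −ln(1 − 0.80) / 0.709 = 1.6094 / 0.709 = 2.270.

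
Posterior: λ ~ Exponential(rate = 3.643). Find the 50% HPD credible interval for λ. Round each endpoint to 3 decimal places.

[0.000, 0.190]

The exponential density is strictly decreasing on [0, ∞), so the HPD interval is anchored at 0: [0, q] with P(λ ≤ q) = 0.50.
q = −ln(1 − 0.50) / 3.643 = 0.6931 / 3.643 = 0.190.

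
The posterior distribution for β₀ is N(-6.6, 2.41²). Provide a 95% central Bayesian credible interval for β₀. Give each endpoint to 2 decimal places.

[-11.32, -1.88]

The posterior is symmetric, so the 95% equal-tailed interval is β₀ = -6.6 ± z·2.41 with z = 1.960.
Half-width: 1.960 × 2.41 = 4.72.
-6.6 − 4.72 = -11.32; -6.6 + 4.72 = -1.88.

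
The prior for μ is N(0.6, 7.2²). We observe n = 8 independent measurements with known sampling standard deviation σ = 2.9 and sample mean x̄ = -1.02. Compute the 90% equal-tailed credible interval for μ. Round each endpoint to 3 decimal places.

Posterior precision = 1/7.2² + 8/2.9² = 0.0193 + 0.9512 = 0.9705, so posterior SD = 1.0151.
Posterior mean = (0.6/7.2² + 8·-1.02/2.9²) / 0.9705 = -0.9878.
Interval: -0.9878 ± 1.645 × 1.0151 → [-2.657, 0.682].

[-2.657, 0.682]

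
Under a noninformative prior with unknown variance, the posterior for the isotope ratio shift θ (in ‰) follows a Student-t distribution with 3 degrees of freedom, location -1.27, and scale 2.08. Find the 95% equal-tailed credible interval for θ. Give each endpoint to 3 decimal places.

[-7.889, 5.349]

The t_3 distribution is symmetric; the 95% interval is -1.27 ± t·2.08 with t_{0.975,3} = 3.182.
Half-width: 3.182 × 2.08 = 6.619.
-1.27 − 6.619 = -7.889; -1.27 + 6.619 = 5.349.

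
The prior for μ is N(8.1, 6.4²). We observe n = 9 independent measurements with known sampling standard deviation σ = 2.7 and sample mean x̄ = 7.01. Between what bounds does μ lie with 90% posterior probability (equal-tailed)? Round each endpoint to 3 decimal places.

[5.565, 8.497]

Posterior precision = 1/6.4² + 9/2.7² = 0.0244 + 1.2346 = 1.2590, so posterior SD = 0.8912.
Posterior mean = (8.1/6.4² + 9·7.01/2.7²) / 1.2590 = 7.0311.
Interval: 7.0311 ± 1.645 × 0.8912 → [5.565, 8.497].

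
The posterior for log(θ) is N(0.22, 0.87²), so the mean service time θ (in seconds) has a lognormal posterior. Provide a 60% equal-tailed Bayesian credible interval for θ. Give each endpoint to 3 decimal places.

On the log scale the 60% interval is 0.22 ± 0.842 × 0.87 = [-0.5122, 0.9522].
Exponentiate: [e^-0.5122, e^0.9522] = [0.599, 2.591].

[0.599, 2.591]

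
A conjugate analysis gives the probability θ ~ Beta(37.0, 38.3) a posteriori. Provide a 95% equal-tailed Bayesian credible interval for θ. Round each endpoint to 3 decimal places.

[0.380, 0.603]

Posterior: Beta(37.0, 38.3).
Equal-tailed 95% interval: the 0.025 and 0.975 quantiles of Beta(37.0, 38.3).
Posterior mean ≈ 0.491, SD ≈ 0.057; a Normal approximation gives roughly [0.379, 0.604].
Exact: F⁻¹(0.025) = 0.380; F⁻¹(0.975) = 0.603.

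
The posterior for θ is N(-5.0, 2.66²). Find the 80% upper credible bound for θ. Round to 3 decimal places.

-2.761

Need U with P(θ ≤ U) = 0.80: U = -5.0 + z_{0.2}·2.66.
z = 0.842; U = -5.0 + 0.842 × 2.66 = -2.761.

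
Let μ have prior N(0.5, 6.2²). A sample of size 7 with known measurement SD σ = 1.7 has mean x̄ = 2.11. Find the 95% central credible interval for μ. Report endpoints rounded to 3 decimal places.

[0.840, 3.346]

Posterior precision = 1/6.2² + 7/1.7² = 0.0260 + 2.4221 = 2.4482, so posterior SD = 0.6391.
Posterior mean = (0.5/6.2² + 7·2.11/1.7²) / 2.4482 = 2.0929.
Interval: 2.0929 ± 1.960 × 0.6391 → [0.840, 3.346].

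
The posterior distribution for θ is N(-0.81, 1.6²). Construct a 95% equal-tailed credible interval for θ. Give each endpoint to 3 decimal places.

[-3.946, 2.326]

The posterior is symmetric, so the 95% equal-tailed interval is θ = -0.81 ± z·1.6 with z = 1.960.
Half-width: 1.960 × 1.6 = 3.136.
-0.81 − 3.136 = -3.946; -0.81 + 3.136 = 2.326.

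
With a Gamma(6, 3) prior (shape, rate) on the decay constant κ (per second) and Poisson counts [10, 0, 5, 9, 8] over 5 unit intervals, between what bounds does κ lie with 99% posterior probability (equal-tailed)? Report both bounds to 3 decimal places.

Posterior: Gamma(6+32, 3+5) = Gamma(38, 8) (shape, rate).
Equal-tailed 99% interval: Gamma(38, 8) quantiles at 0.005 and 0.995.
Posterior mean ≈ 4.750, SD ≈ 0.771; a Normal approximation gives roughly [2.765, 6.735].
Exact: lower = 3.000; upper = 6.968.

[3.000, 6.968]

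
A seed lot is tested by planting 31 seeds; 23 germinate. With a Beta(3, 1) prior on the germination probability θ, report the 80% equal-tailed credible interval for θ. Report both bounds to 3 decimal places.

Posterior: Beta(3+23, 1+8) = Beta(26, 9).
Equal-tailed 80% interval: the 0.1 and 0.9 quantiles of Beta(26, 9).
Posterior mean ≈ 0.743, SD ≈ 0.073; a Normal approximation gives roughly [0.650, 0.836].
Exact: F⁻¹(0.1) = 0.646; F⁻¹(0.9) = 0.833.

[0.646, 0.833]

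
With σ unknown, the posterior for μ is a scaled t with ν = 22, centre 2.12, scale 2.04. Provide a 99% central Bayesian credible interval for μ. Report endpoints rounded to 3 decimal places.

The t_22 distribution is symmetric; the 99% interval is 2.12 ± t·2.04 with t_{0.995,22} = 2.819.
Half-width: 2.819 × 2.04 = 5.750.
2.12 − 5.750 = -3.630; 2.12 + 5.750 = 7.870.

[-3.630, 7.870]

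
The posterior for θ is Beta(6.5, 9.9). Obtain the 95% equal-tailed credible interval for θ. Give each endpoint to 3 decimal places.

Posterior: Beta(6.5, 9.9).
Equal-tailed 95% interval: the 0.025 and 0.975 quantiles of Beta(6.5, 9.9).
Posterior mean ≈ 0.396, SD ≈ 0.117; a Normal approximation gives roughly [0.167, 0.626].
Exact: F⁻¹(0.025) = 0.182; F⁻¹(0.975) = 0.635.

[0.182, 0.635]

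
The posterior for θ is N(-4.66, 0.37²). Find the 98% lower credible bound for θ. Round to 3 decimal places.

-5.420

Need L with P(θ ≥ L) = 0.98: L = -4.66 − z_{0.02}·0.37.
z = 2.054; L = -4.66 − 2.054 × 0.37 = -5.420.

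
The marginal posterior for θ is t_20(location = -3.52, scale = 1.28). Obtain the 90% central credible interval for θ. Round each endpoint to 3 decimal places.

The t_20 distribution is symmetric; the 90% interval is -3.52 ± t·1.28 with t_{0.95,20} = 1.725.
Half-width: 1.725 × 1.28 = 2.208.
-3.52 − 2.208 = -5.728; -3.52 + 2.208 = -1.312.

[-5.728, -1.312]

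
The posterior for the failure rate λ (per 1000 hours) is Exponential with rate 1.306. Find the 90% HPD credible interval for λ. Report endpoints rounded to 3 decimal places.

The exponential density is strictly decreasing on [0, ∞), so the HPD interval is anchored at 0: [0, q] with P(λ ≤ q) = 0.90.
q = −ln(1 − 0.90) / 1.306 = 2.3026 / 1.306 = 1.763.

[0.000, 1.763]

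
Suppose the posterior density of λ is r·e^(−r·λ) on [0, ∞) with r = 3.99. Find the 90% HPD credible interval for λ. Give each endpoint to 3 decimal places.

The exponential density is strictly decreasing on [0, ∞), so the HPD interval is anchored at 0: [0, q] with P(λ ≤ q) = 0.90.
q = −ln(1 − 0.90) / 3.99 = 2.3026 / 3.99 = 0.577.

[0.000, 0.577]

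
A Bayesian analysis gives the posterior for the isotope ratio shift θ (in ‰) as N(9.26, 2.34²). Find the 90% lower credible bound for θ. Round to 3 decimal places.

6.261

Need L with P(θ ≥ L) = 0.90: L = 9.26 − z_{0.1}·2.34.
z = 1.282; L = 9.26 − 1.282 × 2.34 = 6.261.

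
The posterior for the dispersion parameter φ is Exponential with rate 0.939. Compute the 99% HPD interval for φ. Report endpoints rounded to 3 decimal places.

[0.000, 4.904]

The exponential density is strictly decreasing on [0, ∞), so the HPD interval is anchored at 0: [0, q] with P(φ ≤ q) = 0.99.
q = −ln(1 − 0.99) / 0.939 = 4.6052 / 0.939 = 4.904.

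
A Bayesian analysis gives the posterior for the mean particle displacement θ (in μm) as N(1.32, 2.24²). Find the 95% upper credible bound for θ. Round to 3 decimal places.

Need U with P(θ ≤ U) = 0.95: U = 1.32 + z_{0.05}·2.24.
z = 1.645; U = 1.32 + 1.645 × 2.24 = 5.004.

5.004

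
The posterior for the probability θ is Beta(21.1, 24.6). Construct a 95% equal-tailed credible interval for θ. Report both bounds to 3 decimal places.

Posterior: Beta(21.1, 24.6).
Equal-tailed 95% interval: the 0.025 and 0.975 quantiles of Beta(21.1, 24.6).
Posterior mean ≈ 0.462, SD ≈ 0.073; a Normal approximation gives roughly [0.319, 0.605].
Exact: F⁻¹(0.025) = 0.321; F⁻¹(0.975) = 0.606.

[0.321, 0.606]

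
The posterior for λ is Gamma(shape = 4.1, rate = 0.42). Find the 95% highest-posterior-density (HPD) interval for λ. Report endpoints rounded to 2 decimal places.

The posterior is unimodal and skewed, so the HPD interval has equal density at both endpoints and is the shortest 95% interval.
Solving f(1.81) = f(19.28) with F(19.28) − F(1.81) = 0.95 gives [1.81, 19.28].
For comparison, the equal-tailed interval is [2.72, 21.23]; the HPD is narrower and shifted toward the mode.

[1.81, 19.28]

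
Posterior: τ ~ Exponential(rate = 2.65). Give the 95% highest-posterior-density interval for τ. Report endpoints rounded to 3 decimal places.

[0.000, 1.130]

The exponential density is strictly decreasing on [0, ∞), so the HPD interval is anchored at 0: [0, q] with P(τ ≤ q) = 0.95.
q = −ln(1 − 0.95) / 2.65 = 2.9957 / 2.65 = 1.130.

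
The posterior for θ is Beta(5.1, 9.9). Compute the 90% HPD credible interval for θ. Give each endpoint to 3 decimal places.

[0.144, 0.530]

The posterior is unimodal and skewed, so the HPD interval has equal density at both endpoints and is the shortest 90% interval.
Solving f(0.144) = f(0.530) with F(0.530) − F(0.144) = 0.90 gives [0.144, 0.530].
For comparison, the equal-tailed interval is [0.158, 0.547]; the HPD is narrower and shifted toward the mode.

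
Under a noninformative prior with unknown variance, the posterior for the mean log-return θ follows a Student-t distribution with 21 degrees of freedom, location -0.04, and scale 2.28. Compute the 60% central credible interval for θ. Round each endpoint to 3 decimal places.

[-1.999, 1.919]

The t_21 distribution is symmetric; the 60% interval is -0.04 ± t·2.28 with t_{0.8,21} = 0.859.
Half-width: 0.859 × 2.28 = 1.959.
-0.04 − 1.959 = -1.999; -0.04 + 1.959 = 1.919.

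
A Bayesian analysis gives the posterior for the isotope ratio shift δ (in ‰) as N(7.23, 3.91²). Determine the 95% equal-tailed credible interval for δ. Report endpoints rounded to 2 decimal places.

The posterior is symmetric, so the 95% equal-tailed interval is δ = 7.23 ± z·3.91 with z = 1.960.
Half-width: 1.960 × 3.91 = 7.66.
7.23 − 7.66 = -0.43; 7.23 + 7.66 = 14.89.

[-0.43, 14.89]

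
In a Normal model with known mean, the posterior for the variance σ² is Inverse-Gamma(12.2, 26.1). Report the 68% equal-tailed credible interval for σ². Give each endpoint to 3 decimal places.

Inverse-Gamma(12.2, 26.1) quantiles: F⁻¹(0.16) and F⁻¹(0.84).
Equivalently, 1/σ² ~ Gamma(12.2, rate = 26.1); invert its 0.84 and 0.16 quantiles.
Posterior mean ≈ 2.330, SD ≈ 0.730; a Normal approximation gives roughly [1.605, 3.056].
Exact: lower = 1.671; upper = 2.976.

[1.671, 2.976]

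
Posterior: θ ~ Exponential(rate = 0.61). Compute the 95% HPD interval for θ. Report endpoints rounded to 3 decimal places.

[0.000, 4.911]

The exponential density is strictly decreasing on [0, ∞), so the HPD interval is anchored at 0: [0, q] with P(θ ≤ q) = 0.95.
q = −ln(1 − 0.95) / 0.61 = 2.9957 / 0.61 = 4.911.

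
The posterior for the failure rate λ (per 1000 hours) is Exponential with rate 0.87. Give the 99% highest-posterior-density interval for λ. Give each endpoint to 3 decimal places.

The exponential density is strictly decreasing on [0, ∞), so the HPD interval is anchored at 0: [0, q] with P(λ ≤ q) = 0.99.
q = −ln(1 − 0.99) / 0.87 = 4.6052 / 0.87 = 5.293.

[0.000, 5.293]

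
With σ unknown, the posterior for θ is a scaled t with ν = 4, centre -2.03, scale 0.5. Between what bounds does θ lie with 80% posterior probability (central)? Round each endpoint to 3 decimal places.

The t_4 distribution is symmetric; the 80% interval is -2.03 ± t·0.5 with t_{0.9,4} = 1.533.
Half-width: 1.533 × 0.5 = 0.767.
-2.03 − 0.767 = -2.797; -2.03 + 0.767 = -1.263.

[-2.797, -1.263]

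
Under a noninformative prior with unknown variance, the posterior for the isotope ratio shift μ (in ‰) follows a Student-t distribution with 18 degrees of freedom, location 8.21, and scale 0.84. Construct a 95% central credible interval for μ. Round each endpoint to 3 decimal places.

[6.445, 9.975]

The t_18 distribution is symmetric; the 95% interval is 8.21 ± t·0.84 with t_{0.975,18} = 2.101.
Half-width: 2.101 × 0.84 = 1.765.
8.21 − 1.765 = 6.445; 8.21 + 1.765 = 9.975.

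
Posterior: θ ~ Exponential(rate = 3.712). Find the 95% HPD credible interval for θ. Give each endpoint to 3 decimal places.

[0.000, 0.807]

The exponential density is strictly decreasing on [0, ∞), so the HPD interval is anchored at 0: [0, q] with P(θ ≤ q) = 0.95.
q = −ln(1 − 0.95) / 3.712 = 2.9957 / 3.712 = 0.807.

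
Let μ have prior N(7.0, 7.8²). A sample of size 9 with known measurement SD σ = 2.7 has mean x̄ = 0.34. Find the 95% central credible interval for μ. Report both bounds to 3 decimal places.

[-1.325, 2.180]

Posterior precision = 1/7.8² + 9/2.7² = 0.0164 + 1.2346 = 1.2510, so posterior SD = 0.8941.
Posterior mean = (7.0/7.8² + 9·0.34/2.7²) / 1.2510 = 0.4275.
Interval: 0.4275 ± 1.960 × 0.8941 → [-1.325, 2.180].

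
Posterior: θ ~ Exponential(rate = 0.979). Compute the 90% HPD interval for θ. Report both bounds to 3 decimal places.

[0.000, 2.352]

The exponential density is strictly decreasing on [0, ∞), so the HPD interval is anchored at 0: [0, q] with P(θ ≤ q) = 0.90.
q = −ln(1 − 0.90) / 0.979 = 2.3026 / 0.979 = 2.352.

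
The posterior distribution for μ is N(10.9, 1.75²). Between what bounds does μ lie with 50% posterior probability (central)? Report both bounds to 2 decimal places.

[9.72, 12.08]

The posterior is symmetric, so the 50% equal-tailed interval is μ = 10.9 ± z·1.75 with z = 0.674.
Half-width: 0.674 × 1.75 = 1.18.
10.9 − 1.18 = 9.72; 10.9 + 1.18 = 12.08.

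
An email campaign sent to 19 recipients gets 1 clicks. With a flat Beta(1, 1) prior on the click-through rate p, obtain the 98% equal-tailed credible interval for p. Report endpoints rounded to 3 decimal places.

Posterior: Beta(1+1, 1+18) = Beta(2, 19).
Equal-tailed 98% interval: the 0.01 and 0.99 quantiles of Beta(2, 19).
Posterior mean ≈ 0.095, SD ≈ 0.063; a Normal approximation gives roughly [-0.050, 0.241].
Exact: F⁻¹(0.01) = 0.008; F⁻¹(0.99) = 0.289.

[0.008, 0.289]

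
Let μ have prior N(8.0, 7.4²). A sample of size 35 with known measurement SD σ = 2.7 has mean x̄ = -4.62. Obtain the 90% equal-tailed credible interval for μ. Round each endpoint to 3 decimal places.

Posterior precision = 1/7.4² + 35/2.7² = 0.0183 + 4.8011 = 4.8194, so posterior SD = 0.4555.
Posterior mean = (8.0/7.4² + 35·-4.62/2.7²) / 4.8194 = -4.5722.
Interval: -4.5722 ± 1.645 × 0.4555 → [-5.321, -3.823].

[-5.321, -3.823]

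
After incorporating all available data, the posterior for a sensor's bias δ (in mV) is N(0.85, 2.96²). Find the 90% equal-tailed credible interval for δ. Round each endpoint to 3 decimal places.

[-4.019, 5.719]

The posterior is symmetric, so the 90% equal-tailed interval is δ = 0.85 ± z·2.96 with z = 1.645.
Half-width: 1.645 × 2.96 = 4.869.
0.85 − 4.869 = -4.019; 0.85 + 4.869 = 5.719.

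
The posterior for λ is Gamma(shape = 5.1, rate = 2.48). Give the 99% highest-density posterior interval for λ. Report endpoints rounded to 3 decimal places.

The posterior is unimodal and skewed, so the HPD interval has equal density at both endpoints and is the shortest 99% interval.
Solving f(0.318) = f(4.808) with F(4.808) − F(0.318) = 0.99 gives [0.318, 4.808].
For comparison, the equal-tailed interval is [0.452, 5.142]; the HPD is narrower and shifted toward the mode.

[0.318, 4.808]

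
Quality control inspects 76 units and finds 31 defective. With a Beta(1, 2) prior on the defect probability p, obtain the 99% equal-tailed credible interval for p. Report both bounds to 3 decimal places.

[0.270, 0.549]

Posterior: Beta(1+31, 2+45) = Beta(32, 47).
Equal-tailed 99% interval: the 0.005 and 0.995 quantiles of Beta(32, 47).
Posterior mean ≈ 0.405, SD ≈ 0.055; a Normal approximation gives roughly [0.264, 0.546].
Exact: F⁻¹(0.005) = 0.270; F⁻¹(0.995) = 0.549.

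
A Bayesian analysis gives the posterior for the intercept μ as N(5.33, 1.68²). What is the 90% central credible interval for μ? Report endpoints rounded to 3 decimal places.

The posterior is symmetric, so the 90% equal-tailed interval is μ = 5.33 ± z·1.68 with z = 1.645.
Half-width: 1.645 × 1.68 = 2.763.
5.33 − 2.763 = 2.567; 5.33 + 2.763 = 8.093.

[2.567, 8.093]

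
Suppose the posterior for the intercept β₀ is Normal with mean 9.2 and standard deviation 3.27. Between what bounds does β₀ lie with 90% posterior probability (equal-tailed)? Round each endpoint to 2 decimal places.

[3.82, 14.58]

The posterior is symmetric, so the 90% equal-tailed interval is β₀ = 9.2 ± z·3.27 with z = 1.645.
Half-width: 1.645 × 3.27 = 5.38.
9.2 − 5.38 = 3.82; 9.2 + 5.38 = 14.58.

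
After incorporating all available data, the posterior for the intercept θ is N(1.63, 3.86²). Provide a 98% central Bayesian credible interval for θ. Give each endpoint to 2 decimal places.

The posterior is symmetric, so the 98% equal-tailed interval is θ = 1.63 ± z·3.86 with z = 2.326.
Half-width: 2.326 × 3.86 = 8.98.
1.63 − 8.98 = -7.35; 1.63 + 8.98 = 10.61.

[-7.35, 10.61]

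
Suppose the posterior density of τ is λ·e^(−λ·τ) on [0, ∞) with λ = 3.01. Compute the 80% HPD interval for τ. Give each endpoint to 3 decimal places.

The exponential density is strictly decreasing on [0, ∞), so the HPD interval is anchored at 0: [0, q] with P(τ ≤ q) = 0.80.
q = −ln(1 − 0.80) / 3.01 = 1.6094 / 3.01 = 0.535.

[0.000, 0.535]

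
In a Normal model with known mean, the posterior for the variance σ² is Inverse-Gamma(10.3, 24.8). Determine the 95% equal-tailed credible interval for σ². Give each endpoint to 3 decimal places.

[1.419, 4.957]

Inverse-Gamma(10.3, 24.8) quantiles: F⁻¹(0.025) and F⁻¹(0.975).
Equivalently, 1/σ² ~ Gamma(10.3, rate = 24.8); invert its 0.975 and 0.025 quantiles.
Posterior mean ≈ 2.667, SD ≈ 0.926; a Normal approximation gives roughly [0.852, 4.481].
Exact: lower = 1.419; upper = 4.957.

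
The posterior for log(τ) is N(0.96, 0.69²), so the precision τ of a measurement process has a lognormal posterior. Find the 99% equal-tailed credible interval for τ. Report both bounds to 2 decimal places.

[0.44, 15.45]

On the log scale the 99% interval is 0.96 ± 2.576 × 0.69 = [-0.8173, 2.7373].
Exponentiate: [e^-0.8173, e^2.7373] = [0.44, 15.45].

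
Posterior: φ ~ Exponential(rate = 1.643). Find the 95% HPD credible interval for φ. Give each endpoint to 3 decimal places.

The exponential density is strictly decreasing on [0, ∞), so the HPD interval is anchored at 0: [0, q] with P(φ ≤ q) = 0.95.
q = −ln(1 − 0.95) / 1.643 = 2.9957 / 1.643 = 1.823.

[0.000, 1.823]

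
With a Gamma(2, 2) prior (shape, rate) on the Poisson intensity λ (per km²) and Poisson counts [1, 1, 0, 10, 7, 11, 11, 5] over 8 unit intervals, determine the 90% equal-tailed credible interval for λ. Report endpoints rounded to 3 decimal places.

[3.720, 5.994]

Posterior: Gamma(2+46, 2+8) = Gamma(48, 10) (shape, rate).
Equal-tailed 90% interval: Gamma(48, 10) quantiles at 0.05 and 0.95.
Posterior mean ≈ 4.800, SD ≈ 0.693; a Normal approximation gives roughly [3.660, 5.940].
Exact: lower = 3.720; upper = 5.994.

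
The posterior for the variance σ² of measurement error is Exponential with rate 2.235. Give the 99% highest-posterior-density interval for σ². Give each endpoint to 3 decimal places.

[0.000, 2.060]

The exponential density is strictly decreasing on [0, ∞), so the HPD interval is anchored at 0: [0, q] with P(σ² ≤ q) = 0.99.
q = −ln(1 − 0.99) / 2.235 = 4.6052 / 2.235 = 2.060.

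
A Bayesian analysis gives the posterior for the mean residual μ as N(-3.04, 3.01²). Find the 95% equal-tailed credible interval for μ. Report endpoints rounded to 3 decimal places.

The posterior is symmetric, so the 95% equal-tailed interval is μ = -3.04 ± z·3.01 with z = 1.960.
Half-width: 1.960 × 3.01 = 5.899.
-3.04 − 5.899 = -8.939; -3.04 + 5.899 = 2.859.

[-8.939, 2.859]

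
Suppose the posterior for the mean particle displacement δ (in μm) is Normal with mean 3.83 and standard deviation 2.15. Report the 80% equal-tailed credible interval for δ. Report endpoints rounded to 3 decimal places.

The posterior is symmetric, so the 80% equal-tailed interval is δ = 3.83 ± z·2.15 with z = 1.282.
Half-width: 1.282 × 2.15 = 2.755.
3.83 − 2.755 = 1.075; 3.83 + 2.755 = 6.585.

[1.075, 6.585]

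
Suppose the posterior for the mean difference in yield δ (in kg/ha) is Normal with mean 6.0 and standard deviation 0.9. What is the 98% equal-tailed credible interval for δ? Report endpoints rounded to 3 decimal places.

The posterior is symmetric, so the 98% equal-tailed interval is δ = 6.0 ± z·0.9 with z = 2.326.
Half-width: 2.326 × 0.9 = 2.094.
6.0 − 2.094 = 3.906; 6.0 + 2.094 = 8.094.

[3.906, 8.094]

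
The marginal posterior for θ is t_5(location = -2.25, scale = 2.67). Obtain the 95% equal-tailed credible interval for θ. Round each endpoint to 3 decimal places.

[-9.113, 4.613]

The t_5 distribution is symmetric; the 95% interval is -2.25 ± t·2.67 with t_{0.975,5} = 2.571.
Half-width: 2.571 × 2.67 = 6.863.
-2.25 − 6.863 = -9.113; -2.25 + 6.863 = 4.613.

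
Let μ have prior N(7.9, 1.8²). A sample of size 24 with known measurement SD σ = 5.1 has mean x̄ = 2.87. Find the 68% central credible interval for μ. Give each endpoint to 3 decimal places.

Posterior precision = 1/1.8² + 24/5.1² = 0.3086 + 0.9227 = 1.2314, so posterior SD = 0.9012.
Posterior mean = (7.9/1.8² + 24·2.87/5.1²) / 1.2314 = 4.1308.
Interval: 4.1308 ± 0.994 × 0.9012 → [3.235, 5.027].

[3.235, 5.027]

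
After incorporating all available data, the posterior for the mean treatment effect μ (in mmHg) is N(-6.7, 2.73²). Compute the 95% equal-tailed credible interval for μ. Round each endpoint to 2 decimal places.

The posterior is symmetric, so the 95% equal-tailed interval is μ = -6.7 ± z·2.73 with z = 1.960.
Half-width: 1.960 × 2.73 = 5.35.
-6.7 − 5.35 = -12.05; -6.7 + 5.35 = -1.35.

[-12.05, -1.35]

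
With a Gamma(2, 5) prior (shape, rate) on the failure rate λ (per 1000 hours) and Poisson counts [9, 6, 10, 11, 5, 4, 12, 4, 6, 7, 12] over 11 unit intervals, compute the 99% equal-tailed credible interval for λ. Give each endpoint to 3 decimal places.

Posterior: Gamma(2+86, 5+11) = Gamma(88, 16) (shape, rate).
Equal-tailed 99% interval: Gamma(88, 16) quantiles at 0.005 and 0.995.
Posterior mean ≈ 5.500, SD ≈ 0.586; a Normal approximation gives roughly [3.990, 7.010].
Exact: lower = 4.107; upper = 7.127.

[4.107, 7.127]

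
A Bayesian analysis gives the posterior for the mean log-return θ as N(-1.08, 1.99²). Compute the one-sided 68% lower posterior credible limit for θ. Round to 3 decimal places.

Need L with P(θ ≥ L) = 0.68: L = -1.08 − z_{0.32}·1.99.
z = 0.468; L = -1.08 − 0.468 × 1.99 = -2.011.

-2.011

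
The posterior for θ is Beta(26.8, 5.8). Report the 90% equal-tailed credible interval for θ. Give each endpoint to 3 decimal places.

Posterior: Beta(26.8, 5.8).
Equal-tailed 90% interval: the 0.05 and 0.95 quantiles of Beta(26.8, 5.8).
Posterior mean ≈ 0.822, SD ≈ 0.066; a Normal approximation gives roughly [0.714, 0.931].
Exact: F⁻¹(0.05) = 0.703; F⁻¹(0.95) = 0.918.

[0.703, 0.918]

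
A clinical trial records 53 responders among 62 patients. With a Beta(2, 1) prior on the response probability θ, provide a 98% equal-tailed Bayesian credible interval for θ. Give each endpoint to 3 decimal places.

Posterior: Beta(2+53, 1+9) = Beta(55, 10).
Equal-tailed 98% interval: the 0.01 and 0.99 quantiles of Beta(55, 10).
Posterior mean ≈ 0.846, SD ≈ 0.044; a Normal approximation gives roughly [0.743, 0.949].
Exact: F⁻¹(0.01) = 0.729; F⁻¹(0.99) = 0.933.

[0.729, 0.933]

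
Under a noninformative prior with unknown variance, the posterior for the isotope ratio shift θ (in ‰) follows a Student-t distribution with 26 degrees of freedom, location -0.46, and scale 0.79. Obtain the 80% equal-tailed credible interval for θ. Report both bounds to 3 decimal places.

The t_26 distribution is symmetric; the 80% interval is -0.46 ± t·0.79 with t_{0.9,26} = 1.315.
Half-width: 1.315 × 0.79 = 1.039.
-0.46 − 1.039 = -1.499; -0.46 + 1.039 = 0.579.

[-1.499, 0.579]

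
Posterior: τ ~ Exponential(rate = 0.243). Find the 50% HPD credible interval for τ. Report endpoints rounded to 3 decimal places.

[0.000, 2.852]

The exponential density is strictly decreasing on [0, ∞), so the HPD interval is anchored at 0: [0, q] with P(τ ≤ q) = 0.50.
q = −ln(1 − 0.50) / 0.243 = 0.6931 / 0.243 = 2.852.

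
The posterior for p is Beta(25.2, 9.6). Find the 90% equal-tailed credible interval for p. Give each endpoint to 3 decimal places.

[0.594, 0.839]

Posterior: Beta(25.2, 9.6).
Equal-tailed 90% interval: the 0.05 and 0.95 quantiles of Beta(25.2, 9.6).
Posterior mean ≈ 0.724, SD ≈ 0.075; a Normal approximation gives roughly [0.601, 0.847].
Exact: F⁻¹(0.05) = 0.594; F⁻¹(0.95) = 0.839.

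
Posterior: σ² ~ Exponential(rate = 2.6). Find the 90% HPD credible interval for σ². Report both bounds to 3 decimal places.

The exponential density is strictly decreasing on [0, ∞), so the HPD interval is anchored at 0: [0, q] with P(σ² ≤ q) = 0.90.
q = −ln(1 − 0.90) / 2.6 = 2.3026 / 2.6 = 0.886.

[0.000, 0.886]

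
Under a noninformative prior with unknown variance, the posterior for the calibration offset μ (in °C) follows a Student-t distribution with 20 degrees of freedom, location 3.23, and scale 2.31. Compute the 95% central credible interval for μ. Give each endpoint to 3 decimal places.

[-1.589, 8.049]

The t_20 distribution is symmetric; the 95% interval is 3.23 ± t·2.31 with t_{0.975,20} = 2.086.
Half-width: 2.086 × 2.31 = 4.819.
3.23 − 4.819 = -1.589; 3.23 + 4.819 = 8.049.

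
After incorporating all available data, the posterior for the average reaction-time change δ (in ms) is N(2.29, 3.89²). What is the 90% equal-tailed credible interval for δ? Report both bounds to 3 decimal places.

[-4.108, 8.688]

The posterior is symmetric, so the 90% equal-tailed interval is δ = 2.29 ± z·3.89 with z = 1.645.
Half-width: 1.645 × 3.89 = 6.398.
2.29 − 6.398 = -4.108; 2.29 + 6.398 = 8.688.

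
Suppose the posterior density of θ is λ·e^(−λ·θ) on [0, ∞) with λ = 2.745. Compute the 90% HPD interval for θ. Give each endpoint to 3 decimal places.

[0.000, 0.839]

The exponential density is strictly decreasing on [0, ∞), so the HPD interval is anchored at 0: [0, q] with P(θ ≤ q) = 0.90.
q = −ln(1 − 0.90) / 2.745 = 2.3026 / 2.745 = 0.839.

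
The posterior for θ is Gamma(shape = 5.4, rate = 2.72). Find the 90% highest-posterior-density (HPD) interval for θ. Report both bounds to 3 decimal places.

[0.644, 3.275]

The posterior is unimodal and skewed, so the HPD interval has equal density at both endpoints and is the shortest 90% interval.
Solving f(0.644) = f(3.275) with F(3.275) − F(0.644) = 0.90 gives [0.644, 3.275].
For comparison, the equal-tailed interval is [0.817, 3.567]; the HPD is narrower and shifted toward the mode.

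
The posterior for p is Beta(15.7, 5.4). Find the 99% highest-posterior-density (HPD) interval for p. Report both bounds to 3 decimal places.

[0.491, 0.942]

The posterior is unimodal and skewed, so the HPD interval has equal density at both endpoints and is the shortest 99% interval.
Solving f(0.491) = f(0.942) with F(0.942) − F(0.491) = 0.99 gives [0.491, 0.942].
For comparison, the equal-tailed interval is [0.474, 0.932]; the HPD is narrower and shifted toward the mode.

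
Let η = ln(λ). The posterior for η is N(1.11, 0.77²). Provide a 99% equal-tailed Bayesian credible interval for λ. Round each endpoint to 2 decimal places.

On the log scale the 99% interval is 1.11 ± 2.576 × 0.77 = [-0.8734, 3.0934].
Exponentiate: [e^-0.8734, e^3.0934] = [0.42, 22.05].

[0.42, 22.05]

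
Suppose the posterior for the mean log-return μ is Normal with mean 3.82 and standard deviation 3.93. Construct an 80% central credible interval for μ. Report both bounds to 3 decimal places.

The posterior is symmetric, so the 80% equal-tailed interval is μ = 3.82 ± z·3.93 with z = 1.282.
Half-width: 1.282 × 3.93 = 5.036.
3.82 − 5.036 = -1.216; 3.82 + 5.036 = 8.856.

[-1.216, 8.856]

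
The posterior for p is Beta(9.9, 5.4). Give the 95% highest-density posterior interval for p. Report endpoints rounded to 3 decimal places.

[0.416, 0.868]

The posterior is unimodal and skewed, so the HPD interval has equal density at both endpoints and is the shortest 95% interval.
Solving f(0.416) = f(0.868) with F(0.868) − F(0.416) = 0.95 gives [0.416, 0.868].
For comparison, the equal-tailed interval is [0.401, 0.857]; the HPD is narrower and shifted toward the mode.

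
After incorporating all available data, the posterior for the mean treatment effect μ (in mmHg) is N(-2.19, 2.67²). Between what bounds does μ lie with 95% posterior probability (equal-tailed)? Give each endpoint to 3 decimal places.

[-7.423, 3.043]

The posterior is symmetric, so the 95% equal-tailed interval is μ = -2.19 ± z·2.67 with z = 1.960.
Half-width: 1.960 × 2.67 = 5.233.
-2.19 − 5.233 = -7.423; -2.19 + 5.233 = 3.043.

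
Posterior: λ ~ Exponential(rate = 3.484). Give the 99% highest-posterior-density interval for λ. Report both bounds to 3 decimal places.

The exponential density is strictly decreasing on [0, ∞), so the HPD interval is anchored at 0: [0, q] with P(λ ≤ q) = 0.99.
q = −ln(1 − 0.99) / 3.484 = 4.6052 / 3.484 = 1.322.

[0.000, 1.322]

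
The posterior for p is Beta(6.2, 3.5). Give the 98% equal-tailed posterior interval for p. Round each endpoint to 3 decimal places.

Posterior: Beta(6.2, 3.5).
Equal-tailed 98% interval: the 0.01 and 0.99 quantiles of Beta(6.2, 3.5).
Posterior mean ≈ 0.639, SD ≈ 0.147; a Normal approximation gives roughly [0.298, 0.981].
Exact: F⁻¹(0.01) = 0.280; F⁻¹(0.99) = 0.919.

[0.280, 0.919]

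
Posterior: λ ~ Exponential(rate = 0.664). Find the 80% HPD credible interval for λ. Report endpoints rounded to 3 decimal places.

The exponential density is strictly decreasing on [0, ∞), so the HPD interval is anchored at 0: [0, q] with P(λ ≤ q) = 0.80.
q = −ln(1 − 0.80) / 0.664 = 1.6094 / 0.664 = 2.424.

[0.000, 2.424]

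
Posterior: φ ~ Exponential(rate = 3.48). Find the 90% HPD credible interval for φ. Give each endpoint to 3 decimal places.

The exponential density is strictly decreasing on [0, ∞), so the HPD interval is anchored at 0: [0, q] with P(φ ≤ q) = 0.90.
q = −ln(1 − 0.90) / 3.48 = 2.3026 / 3.48 = 0.662.

[0.000, 0.662]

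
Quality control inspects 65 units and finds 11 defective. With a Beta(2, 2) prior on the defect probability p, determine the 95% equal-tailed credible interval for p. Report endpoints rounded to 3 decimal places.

Posterior: Beta(2+11, 2+54) = Beta(13, 56).
Equal-tailed 95% interval: the 0.025 and 0.975 quantiles of Beta(13, 56).
Posterior mean ≈ 0.188, SD ≈ 0.047; a Normal approximation gives roughly [0.097, 0.280].
Exact: F⁻¹(0.025) = 0.106; F⁻¹(0.975) = 0.288.

[0.106, 0.288]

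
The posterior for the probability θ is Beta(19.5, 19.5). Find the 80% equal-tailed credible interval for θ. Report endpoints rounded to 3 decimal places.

Posterior: Beta(19.5, 19.5).
Equal-tailed 80% interval: the 0.1 and 0.9 quantiles of Beta(19.5, 19.5).
Posterior mean ≈ 0.500, SD ≈ 0.079; a Normal approximation gives roughly [0.399, 0.601].
Exact: F⁻¹(0.1) = 0.398; F⁻¹(0.9) = 0.602.

[0.398, 0.602]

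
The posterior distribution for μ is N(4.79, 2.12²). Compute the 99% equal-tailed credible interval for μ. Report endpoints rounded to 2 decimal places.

The posterior is symmetric, so the 99% equal-tailed interval is μ = 4.79 ± z·2.12 with z = 2.576.
Half-width: 2.576 × 2.12 = 5.46.
4.79 − 5.46 = -0.67; 4.79 + 5.46 = 10.25.

[-0.67, 10.25]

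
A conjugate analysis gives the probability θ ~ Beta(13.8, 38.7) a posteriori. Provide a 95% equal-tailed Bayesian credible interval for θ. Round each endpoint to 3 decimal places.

Posterior: Beta(13.8, 38.7).
Equal-tailed 95% interval: the 0.025 and 0.975 quantiles of Beta(13.8, 38.7).
Posterior mean ≈ 0.263, SD ≈ 0.060; a Normal approximation gives roughly [0.145, 0.381].
Exact: F⁻¹(0.025) = 0.154; F⁻¹(0.975) = 0.389.

[0.154, 0.389]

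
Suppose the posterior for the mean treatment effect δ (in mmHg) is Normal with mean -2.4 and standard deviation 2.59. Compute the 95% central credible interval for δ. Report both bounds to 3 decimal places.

[-7.476, 2.676]

The posterior is symmetric, so the 95% equal-tailed interval is δ = -2.4 ± z·2.59 with z = 1.960.
Half-width: 1.960 × 2.59 = 5.076.
-2.4 − 5.076 = -7.476; -2.4 + 5.076 = 2.676.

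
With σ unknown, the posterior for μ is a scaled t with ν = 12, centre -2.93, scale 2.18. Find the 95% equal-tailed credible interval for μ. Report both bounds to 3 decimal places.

[-7.680, 1.820]

The t_12 distribution is symmetric; the 95% interval is -2.93 ± t·2.18 with t_{0.975,12} = 2.179.
Half-width: 2.179 × 2.18 = 4.750.
-2.93 − 4.750 = -7.680; -2.93 + 4.750 = 1.820.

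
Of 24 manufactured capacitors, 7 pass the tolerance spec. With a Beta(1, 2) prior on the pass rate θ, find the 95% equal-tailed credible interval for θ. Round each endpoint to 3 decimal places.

Posterior: Beta(1+7, 2+17) = Beta(8, 19).
Equal-tailed 95% interval: the 0.025 and 0.975 quantiles of Beta(8, 19).
Posterior mean ≈ 0.296, SD ≈ 0.086; a Normal approximation gives roughly [0.127, 0.465].
Exact: F⁻¹(0.025) = 0.143; F⁻¹(0.975) = 0.478.

[0.143, 0.478]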